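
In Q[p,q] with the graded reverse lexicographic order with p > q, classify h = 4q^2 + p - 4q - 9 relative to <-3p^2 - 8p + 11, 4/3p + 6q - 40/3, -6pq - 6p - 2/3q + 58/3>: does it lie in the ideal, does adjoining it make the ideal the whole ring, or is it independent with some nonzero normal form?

4q^2 + p - 4q - 9 lies in I (it reduces to 0).

First compute the reduced Gröbner basis of I by Buchberger's algorithm.
f_1 = -3p^2 - 8p + 11, LT = p^2.
f_2 = 4/3p + 6q - 40/3, LT = p.
f_3 = -6pq - 6p - 2/3q + 58/3, LT = pq.

S(f_1,f_2): lcm = p^2. S = -9/2pq + 38/3p - 11/3.
  leading term pq: subtract (-27/8q)·f_2 from -9/2pq + 38/3p - 11/3 → 81/4q^2 + 38/3p - 45q - 11/3
  leading term q^2: no divisor's leading term divides it; move 81/4q^2 to the remainder.
  leading term p: subtract (19/2)·f_2 from 38/3p - 45q - 11/3 → -102q + 123
  leading term q: no divisor's leading term divides it; move -102q to the remainder.
  leading term 1: no divisor's leading term divides it; move 123 to the remainder.
  remainder 81/4q^2 - 102q + 123 ≠ 0; add k_4 = 81/4q^2 - 102q + 123 to the basis.

S(f_1,f_3): lcm = p^2q. S = -p^2 + 23/9pq + 29/9p - 11/3q.
  leading term p^2: subtract (1/3)·f_1 from -p^2 + 23/9pq + 29/9p - 11/3q → 23/9pq + 53/9p - 11/3q - 11/3
  leading term pq: subtract (23/12q)·f_2 from 23/9pq + 53/9p - 11/3q - 11/3 → -23/2q^2 + 53/9p + 197/9q - 11/3
  leading term q^2: subtract (-46/81)·k_4 from -23/2q^2 + 53/9p + 197/9q - 11/3 → 53/9p - 973/27q + 1787/27
  leading term p: subtract (53/12)·f_2 from 53/9p - 973/27q + 1787/27 → -3377/54q + 3377/27
  leading term q: no divisor's leading term divides it; move -3377/54q to the remainder.
  leading term 1: no divisor's leading term divides it; move 3377/27 to the remainder.
  remainder -3377/54q + 3377/27 ≠ 0; add k_5 = -3377/54q + 3377/27 to the basis.

The other S-polynomials (S(f_2,f_3), S(f_1,k_4), S(f_2,k_4), S(f_3,k_4), S(f_1,k_5), S(f_2,k_5), S(f_3,k_5), S(k_4,k_5)) all reduce to 0 modulo the current basis, so we have a Gröbner basis.
Inter-reduce: drop elements whose leading term is divisible by another's, tail-reduce, and make monic.
Reduced Gröbner basis: {p - 1, q - 2}.
Label its elements g_1 = p - 1, g_2 = q - 2.

Reduce h = 4q^2 + p - 4q - 9 modulo G:
  leading term q^2: subtract (4q)·g_2 from 4q^2 + p - 4q - 9 → p + 4q - 9
  leading term p: subtract (1)·g_1 from p + 4q - 9 → 4q - 8
  leading term q: subtract (4)·g_2 from 4q - 8 → 0
  normal form = 0.
Since the normal form is 0, h ∈ I.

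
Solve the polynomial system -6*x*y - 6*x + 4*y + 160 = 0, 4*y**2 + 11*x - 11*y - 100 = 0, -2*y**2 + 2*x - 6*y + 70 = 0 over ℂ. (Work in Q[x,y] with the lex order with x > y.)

Compute a lex Gröbner basis by Buchberger's algorithm.
f_1 = -6*x*y - 6*x + 4*y + 160, LT = x*y.
f_2 = 11*x + 4*y**2 - 11*y - 100, LT = x.
f_3 = 2*x - 2*y**2 - 6*y + 70, LT = x.

S(f_1,f_2): lcm = x*y. S = x - 4/11*y**3 + y**2 + 278/33*y - 80/3.
  leading term x: subtract (1/11)·f_2 from x - 4/11*y**3 + y**2 + 278/33*y - 80/3 → -4/11*y**3 + 7/11*y**2 + 311/33*y - 580/33
  leading term y**3: no divisor's leading term divides it; move -4/11*y**3 to the remainder.
  leading term y**2: no divisor's leading term divides it; move 7/11*y**2 to the remainder.
  leading term y: no divisor's leading term divides it; move 311/33*y to the remainder.
  leading term 1: no divisor's leading term divides it; move -580/33 to the remainder.
  remainder -4/11*y**3 + 7/11*y**2 + 311/33*y - 580/33 ≠ 0; add h_4 = -4/11*y**3 + 7/11*y**2 + 311/33*y - 580/33 to the basis.

S(f_1,f_3): lcm = x*y. S = x + y**3 + 3*y**2 - 107/3*y - 80/3.
  leading term x: subtract (1/11)·f_2 from x + y**3 + 3*y**2 - 107/3*y - 80/3 → y**3 + 29/11*y**2 - 104/3*y - 580/33
  leading term y**3: subtract (-11/4)·h_4 from y**3 + 29/11*y**2 - 104/3*y - 580/33 → 193/44*y**2 - 35/4*y - 725/11
  leading term y**2: no divisor's leading term divides it; move 193/44*y**2 to the remainder.
  leading term y: no divisor's leading term divides it; move -35/4*y to the remainder.
  leading term 1: no divisor's leading term divides it; move -725/11 to the remainder.
  remainder 193/44*y**2 - 35/4*y - 725/11 ≠ 0; add h_5 = 193/44*y**2 - 35/4*y - 725/11 to the basis.

S(f_2,f_3): lcm = x. S = 15/11*y**2 + 2*y - 485/11.
  leading term y**2: subtract (60/193)·h_5 from 15/11*y**2 + 2*y - 485/11 → 911/193*y - 4555/193
  leading term y: no divisor's leading term divides it; move 911/193*y to the remainder.
  leading term 1: no divisor's leading term divides it; move -4555/193 to the remainder.
  remainder 911/193*y - 4555/193 ≠ 0; add h_6 = 911/193*y - 4555/193 to the basis.

The other S-polynomials (S(f_1,h_4), S(f_2,h_4), S(f_3,h_4), S(f_1,h_5), S(f_2,h_5), S(f_3,h_5), S(h_4,h_5), S(f_1,h_6), S(f_2,h_6), S(f_3,h_6), S(h_4,h_6), S(h_5,h_6)) all reduce to 0 modulo the current basis, so we have a Gröbner basis.
Inter-reduce: drop elements whose leading term is divisible by another's, tail-reduce, and make monic.
Reduced Gröbner basis: {x - 5, y - 5}.

Elimination: the polynomial y - 5 lies in the elimination ideal for y, so y ∈ {5}. For each such y, the remaining basis elements (now univariate) give the rest of the solution.
  y = 5: the earlier basis element becomes x - 5 = 0, giving x = 5 — point (5, 5).

{(5, 5)}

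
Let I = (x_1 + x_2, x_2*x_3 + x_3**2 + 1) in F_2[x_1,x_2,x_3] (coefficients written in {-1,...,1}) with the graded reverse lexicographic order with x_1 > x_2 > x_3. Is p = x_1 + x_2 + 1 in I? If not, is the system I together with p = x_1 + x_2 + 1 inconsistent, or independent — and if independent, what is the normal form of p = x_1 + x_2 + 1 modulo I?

Adjoining x_1 + x_2 + 1 makes the ideal the whole ring: the system is inconsistent.

First compute the reduced Gröbner basis of I by Buchberger's algorithm.
f_1 = x_1 + x_2, LT = x_1.
f_2 = x_2*x_3 + x_3**2 + 1, LT = x_2*x_3.

The S-polynomials (S(f_1,f_2)) all reduce to 0 modulo the current basis, so we have a Gröbner basis.
Inter-reduce: drop elements whose leading term is divisible by another's, tail-reduce, and make monic.
Reduced Gröbner basis: {x_2*x_3 + x_3**2 + 1, x_1 + x_2}.
Label its elements g_1 = x_2*x_3 + x_3**2 + 1, g_2 = x_1 + x_2.

Reduce p = x_1 + x_2 + 1 modulo G:
  leading term x_1: subtract (1)·g_2 from x_1 + x_2 + 1 → 1
  leading term 1: no divisor's leading term divides it; move 1 to the remainder.
  normal form = 1.
The normal form is nonzero, so p ∉ I. Since p minus its normal form lies in I, I + (p) = I + (r) where r = 1; decide whether this ideal is the whole ring.
Here r = 1 is a nonzero constant, hence a unit: 1 ∈ I + (p), the Gröbner basis of I + (p) is {1}, and the enlarged system has no common solution — adjoining p is inconsistent.

Ideal membership is decidable via reduction modulo a Gröbner basis.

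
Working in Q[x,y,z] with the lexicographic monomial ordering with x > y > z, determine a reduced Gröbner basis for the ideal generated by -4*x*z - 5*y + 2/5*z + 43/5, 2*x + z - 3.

f_1 = -4*x*z - 5*y + 2/5*z + 43/5, LT = x*z.
f_2 = 2*x + z - 3, LT = x.

S(f_1,f_2): lcm = x*z. S = 5/4*y - 1/2*z**2 + 7/5*z - 43/20.
  leading term y: no divisor's leading term divides it; move 5/4*y to the remainder.
  leading term z**2: no divisor's leading term divides it; move -1/2*z**2 to the remainder.
  leading term z: no divisor's leading term divides it; move 7/5*z to the remainder.
  leading term 1: no divisor's leading term divides it; move -43/20 to the remainder.
  remainder 5/4*y - 1/2*z**2 + 7/5*z - 43/20 ≠ 0; add g_3 = 5/4*y - 1/2*z**2 + 7/5*z - 43/20 to the basis.

The other S-polynomials (S(f_1,g_3), S(f_2,g_3)) all reduce to 0 modulo the current basis, so we have a Gröbner basis.
Inter-reduce: drop elements whose leading term is divisible by another's, tail-reduce, and make monic.

G = {x + 1/2*z - 3/2, y - 2/5*z**2 + 28/25*z - 43/25}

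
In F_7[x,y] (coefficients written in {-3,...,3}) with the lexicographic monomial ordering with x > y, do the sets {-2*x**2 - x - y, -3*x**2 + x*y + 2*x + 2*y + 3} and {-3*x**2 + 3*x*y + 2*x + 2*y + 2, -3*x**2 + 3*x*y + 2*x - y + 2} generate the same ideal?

No, the ideals differ.

Since reduced Gröbner bases are canonical representatives of ideals under a given ordering, it suffices to compute and compare them.
Buchberger on the first generating set:
f_1 = -2*x**2 - x - y, LT = x**2.
f_2 = -3*x**2 + x*y + 2*x + 2*y + 3, LT = x**2.

S(f_1,f_2): lcm = x**2. S = -2*x*y + 1.
  leading term x*y: no divisor's leading term divides it; move -2*x*y to the remainder.
  leading term 1: no divisor's leading term divides it; move 1 to the remainder.
  remainder -2*x*y + 1 ≠ 0; add g_3 = -2*x*y + 1 to the basis.

S(f_1,g_3): lcm = x**2*y. S = -3*x*y - 3*x - 3*y**2.
  leading term x*y: subtract (-2)·g_3 from -3*x*y - 3*x - 3*y**2 → -3*x - 3*y**2 + 2
  leading term x: no divisor's leading term divides it; move -3*x to the remainder.
  leading term y**2: no divisor's leading term divides it; move -3*y**2 to the remainder.
  leading term 1: no divisor's leading term divides it; move 2 to the remainder.
  remainder -3*x - 3*y**2 + 2 ≠ 0; add g_4 = -3*x - 3*y**2 + 2 to the basis.

S(g_3,g_4): lcm = x*y. S = -y**3 + 3*y + 3.
  leading term y**3: no divisor's leading term divides it; move -y**3 to the remainder.
  leading term y: no divisor's leading term divides it; move 3*y to the remainder.
  leading term 1: no divisor's leading term divides it; move 3 to the remainder.
  remainder -y**3 + 3*y + 3 ≠ 0; add g_5 = -y**3 + 3*y + 3 to the basis.

The other S-polynomials (S(f_2,g_3), S(f_1,g_4), S(f_2,g_4), S(f_1,g_5), S(f_2,g_5), S(g_3,g_5), S(g_4,g_5)) all reduce to 0 modulo the current basis, so we have a Gröbner basis.
Inter-reduce: drop elements whose leading term is divisible by another's, tail-reduce, and make monic.
Reduced Gröbner basis: {x + y**2 - 3, y**3 - 3*y - 3}.

Buchberger on the second generating set:
h_1 = -3*x**2 + 3*x*y + 2*x + 2*y + 2, LT = x**2.
h_2 = -3*x**2 + 3*x*y + 2*x - y + 2, LT = x**2.

S(h_1,h_2): lcm = x**2. S = -y.
  leading term y: no divisor's leading term divides it; move -y to the remainder.
  remainder -y ≠ 0; add k_3 = -y to the basis.

The other S-polynomials (S(h_1,k_3), S(h_2,k_3)) all reduce to 0 modulo the current basis, so we have a Gröbner basis.
Inter-reduce: drop elements whose leading term is divisible by another's, tail-reduce, and make monic.
Reduced Gröbner basis: {x**2 - 3*x - 3, y}.

Since the reduced bases disagree, the two ideals are not the same.
The choice of monomial ordering does not affect the verdict — as long as both bases are computed under the same ordering, their equality decides ideal equality.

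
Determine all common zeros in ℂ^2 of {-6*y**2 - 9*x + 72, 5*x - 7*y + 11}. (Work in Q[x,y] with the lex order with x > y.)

Compute a lex Gröbner basis by Buchberger's algorithm.
f_1 = -9*x - 6*y**2 + 72, LT = x.
f_2 = 5*x - 7*y + 11, LT = x.

S(f_1,f_2): lcm = x. S = 2/3*y**2 + 7/5*y - 51/5.
  leading term y**2: no divisor's leading term divides it; move 2/3*y**2 to the remainder.
  leading term y: no divisor's leading term divides it; move 7/5*y to the remainder.
  leading term 1: no divisor's leading term divides it; move -51/5 to the remainder.
  remainder 2/3*y**2 + 7/5*y - 51/5 ≠ 0; add h_3 = 2/3*y**2 + 7/5*y - 51/5 to the basis.

The other S-polynomials (S(f_1,h_3), S(f_2,h_3)) all reduce to 0 modulo the current basis, so we have a Gröbner basis.
Inter-reduce: drop elements whose leading term is divisible by another's, tail-reduce, and make monic.
Reduced Gröbner basis: {x - 7/5*y + 11/5, y**2 + 21/10*y - 153/10}.

Since the basis is lex-ordered, y**2 + 21/10*y - 153/10 is univariate in y. Its roots are {-51/10, 3}. Back-substituting each root into the other basis elements fixes the other coordinates.
  y = -51/10: the earlier basis element becomes x + 467/50 = 0, giving x = -467/50 — point (-467/50, -51/10).
  y = 3: the earlier basis element becomes x - 2 = 0, giving x = 2 — point (2, 3).
Zero-dimensionality of the ideal guarantees finitely many solutions over ℂ.

{(-467/50, -51/10), (2, 3)}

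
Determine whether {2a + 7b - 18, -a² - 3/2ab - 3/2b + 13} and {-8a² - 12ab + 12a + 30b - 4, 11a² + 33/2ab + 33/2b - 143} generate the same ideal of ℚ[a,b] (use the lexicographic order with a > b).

Yes, the ideals are equal.

For a fixed monomial order, each ideal has a unique reduced Gröbner basis; comparing bases decides equality.
Buchberger on the first generating set:
f_1 = 2a + 7b - 18, LT = a.
f_2 = -a² - 3/2ab - 3/2b + 13, LT = a².

S(f_1,f_2): lcm = a². S = 2ab - 9a - 3/2b + 13.
  reduce S modulo (f_1, f_2):
  remainder -7b² + 48b - 68 ≠ 0; add g_3 = -7b² + 48b - 68 to the basis.

The other S-polynomials (S(f_1,g_3), S(f_2,g_3)) all reduce to 0 modulo the current basis, so we have a Gröbner basis.
Inter-reduce: drop elements whose leading term is divisible by another's, tail-reduce, and make monic.
Reduced Gröbner basis: {a + 7/2b - 9, b² - 48/7b + 68/7}.

Buchberger on the second generating set:
h_1 = -8a² - 12ab + 12a + 30b - 4, LT = a².
h_2 = 11a² + 33/2ab + 33/2b - 143, LT = a².

S(h_1,h_2): lcm = a². S = -3/2a - 21/4b + 27/2.
  reduce S modulo (h_1, h_2):
  remainder -3/2a - 21/4b + 27/2 ≠ 0; add k_3 = -3/2a - 21/4b + 27/2 to the basis.

S(h_1,k_3): lcm = a². S = -2ab + 15/2a - 15/4b + ½.
  reduce S modulo (h_1, h_2, k_3):
  remainder 7b² - 48b + 68 ≠ 0; add k_4 = 7b² - 48b + 68 to the basis.

The other S-polynomials (S(h_2,k_3), S(h_1,k_4), S(h_2,k_4), S(k_3,k_4)) all reduce to 0 modulo the current basis, so we have a Gröbner basis.
Inter-reduce: drop elements whose leading term is divisible by another's, tail-reduce, and make monic.
Reduced Gröbner basis: {a + 7/2b - 9, b² - 48/7b + 68/7}.

The two bases agree; hence the ideals are identical.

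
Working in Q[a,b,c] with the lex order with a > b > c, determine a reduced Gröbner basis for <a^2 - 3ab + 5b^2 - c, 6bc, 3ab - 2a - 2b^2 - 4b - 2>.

G = {a + 93/50b^3 - 71/25b^2 + 11/25b + 9/25c + 16/25, b^4 - 68/31b^3 + 50/31b^2 + 28/31b - 4/31c + 4/31, bc, c^2 - c}

f_1 = a^2 - 3ab + 5b^2 - c, LT = a^2.
f_2 = 6bc, LT = bc.
f_3 = 3ab - 2a - 2b^2 - 4b - 2, LT = ab.

S(f_1,f_3): lcm = a^2b. S = 2/3a^2 - 7/3ab^2 + 4/3ab + 2/3a + 5b^3 - bc.
  reduce S modulo (f_1, f_2, f_3):
  remainder 50/27a + 31/9b^3 - 142/27b^2 + 22/27b + 2/3c + 32/27 ≠ 0; add g_4 = 50/27a + 31/9b^3 - 142/27b^2 + 22/27b + 2/3c + 32/27 to the basis.

S(f_2,f_3): lcm = abc. S = 2/3ac + 2/3b^2c + 4/3bc + 2/3c.
  reduce S modulo (f_1, f_2, f_3, g_4):
  remainder -6/25c^2 + 6/25c ≠ 0; add g_5 = -6/25c^2 + 6/25c to the basis.

S(f_1,g_4): lcm = a^2. S = -93/50ab^3 + 71/25ab^2 - 86/25ab - 9/25ac - 16/25a + 5b^2 - c.
  reduce S modulo (f_1, f_2, f_3, g_4, g_5):
  remainder -31/25b^4 + 68/25b^3 - 2b^2 - 28/25b + 4/25c - 4/25 ≠ 0; add g_6 = -31/25b^4 + 68/25b^3 - 2b^2 - 28/25b + 4/25c - 4/25 to the basis.

The other S-polynomials (S(f_1,f_2), S(f_2,g_4), S(f_3,g_4), S(f_1,g_5), S(f_2,g_5), S(f_3,g_5), S(g_4,g_5), S(f_1,g_6), S(f_2,g_6), S(f_3,g_6), S(g_4,g_6), S(g_5,g_6)) all reduce to 0 modulo the current basis, so we have a Gröbner basis.
Inter-reduce: drop elements whose leading term is divisible by another's, tail-reduce, and make monic.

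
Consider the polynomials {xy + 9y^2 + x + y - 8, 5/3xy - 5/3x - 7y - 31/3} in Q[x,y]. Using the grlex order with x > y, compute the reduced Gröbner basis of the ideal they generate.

G = {x^2 + 2x + 234/5y + 239/5, xy - x - 21/5y - 31/5, y^2 + 2/9x + 26/45y - 1/5}

f_1 = xy + 9y^2 + x + y - 8, LT = xy.
f_2 = 5/3xy - 5/3x - 7y - 31/3, LT = xy.

S(f_1,f_2): lcm = xy. S = 9y^2 + 2x + 26/5y - 9/5.
  leading term y^2: no divisor's leading term divides it; move 9y^2 to the remainder.
  leading term x: no divisor's leading term divides it; move 2x to the remainder.
  leading term y: no divisor's leading term divides it; move 26/5y to the remainder.
  leading term 1: no divisor's leading term divides it; move -9/5 to the remainder.
  remainder 9y^2 + 2x + 26/5y - 9/5 ≠ 0; add g_3 = 9y^2 + 2x + 26/5y - 9/5 to the basis.

S(f_1,g_3): lcm = xy^2. S = 9y^3 - 2/9x^2 + 19/45xy + y^2 + 1/5x - 8y.
  leading term y^3: subtract (y)·g_3 from 9y^3 - 2/9x^2 + 19/45xy + y^2 + 1/5x - 8y → -2/9x^2 - 71/45xy - 21/5y^2 + 1/5x - 31/5y
  leading term x^2: no divisor's leading term divides it; move -2/9x^2 to the remainder.
  leading term xy: subtract (-71/45)·f_1 from -71/45xy - 21/5y^2 + 1/5x - 31/5y → 10y^2 + 16/9x - 208/45y - 568/45
  leading term y^2: subtract (10/9)·g_3 from 10y^2 + 16/9x - 208/45y - 568/45 → -4/9x - 52/5y - 478/45
  leading term x: no divisor's leading term divides it; move -4/9x to the remainder.
  leading term y: no divisor's leading term divides it; move -52/5y to the remainder.
  leading term 1: no divisor's leading term divides it; move -478/45 to the remainder.
  remainder -2/9x^2 - 4/9x - 52/5y - 478/45 ≠ 0; add g_4 = -2/9x^2 - 4/9x - 52/5y - 478/45 to the basis.

The other S-polynomials (S(f_2,g_3), S(f_1,g_4), S(f_2,g_4), S(g_3,g_4)) all reduce to 0 modulo the current basis, so we have a Gröbner basis.
Inter-reduce: drop elements whose leading term is divisible by another's, tail-reduce, and make monic.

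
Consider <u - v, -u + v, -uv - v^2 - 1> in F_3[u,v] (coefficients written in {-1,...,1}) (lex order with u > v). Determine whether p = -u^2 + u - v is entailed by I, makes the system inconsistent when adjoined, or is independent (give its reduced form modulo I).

First compute the reduced Gröbner basis of I by Buchberger's algorithm.
f_1 = u - v, LT = u.
f_2 = -u + v, LT = u.
f_3 = -uv - v^2 - 1, LT = uv.

S(f_1,f_3): lcm = uv. S = v^2 - 1.
  reduce S modulo (f_1, f_2, f_3):
  remainder v^2 - 1 ≠ 0; add h_4 = v^2 - 1 to the basis.

The other S-polynomials (S(f_1,f_2), S(f_2,f_3), S(f_1,h_4), S(f_2,h_4), S(f_3,h_4)) all reduce to 0 modulo the current basis, so we have a Gröbner basis.
Inter-reduce: drop elements whose leading term is divisible by another's, tail-reduce, and make monic.
Reduced Gröbner basis: {u - v, v^2 - 1}.
Label its elements g_1 = u - v, g_2 = v^2 - 1.

Reduce p = -u^2 + u - v modulo G:
  leading term u^2: subtract (-u)·g_1 from -u^2 + u - v → -uv + u - v
  leading term uv: subtract (-v)·g_1 from -uv + u - v → u - v^2 - v
  leading term u: subtract (1)·g_1 from u - v^2 - v → -v^2
  leading term v^2: subtract (-1)·g_2 from -v^2 → -1
  leading term 1: no divisor's leading term divides it; move -1 to the remainder.
  normal form = -1.
The normal form is nonzero, so p ∉ I. Since p minus its normal form lies in I, I + (p) = I + (r) where r = -1; decide whether this ideal is the whole ring.
Here r = -1 is a nonzero constant, hence a unit: 1 ∈ I + (p), the Gröbner basis of I + (p) is {1}, and the enlarged system has no common solution — adjoining p is inconsistent.

The remainder on division by a Gröbner basis is unique — it is the normal form.

Adjoining -u^2 + u - v makes the ideal the whole ring: the system is inconsistent.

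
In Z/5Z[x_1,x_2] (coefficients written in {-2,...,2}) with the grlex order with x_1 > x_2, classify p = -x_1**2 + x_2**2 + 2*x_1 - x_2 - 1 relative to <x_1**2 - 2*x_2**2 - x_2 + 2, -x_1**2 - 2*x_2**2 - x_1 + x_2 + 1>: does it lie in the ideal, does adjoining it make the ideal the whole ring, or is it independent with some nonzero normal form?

First compute the reduced Gröbner basis of I by Buchberger's algorithm.
f_1 = x_1**2 - 2*x_2**2 - x_2 + 2, LT = x_1**2.
f_2 = -x_1**2 - 2*x_2**2 - x_1 + x_2 + 1, LT = x_1**2.

S(f_1,f_2): lcm = x_1**2. S = x_2**2 - x_1 - 2.
  leading term x_2**2: no divisor's leading term divides it; move x_2**2 to the remainder.
  leading term x_1: no divisor's leading term divides it; move -x_1 to the remainder.
  leading term 1: no divisor's leading term divides it; move -2 to the remainder.
  remainder x_2**2 - x_1 - 2 ≠ 0; add h_3 = x_2**2 - x_1 - 2 to the basis.

The other S-polynomials (S(f_1,h_3), S(f_2,h_3)) all reduce to 0 modulo the current basis, so we have a Gröbner basis.
Inter-reduce: drop elements whose leading term is divisible by another's, tail-reduce, and make monic.
Reduced Gröbner basis: {x_1**2 - 2*x_1 - x_2 - 2, x_2**2 - x_1 - 2}.
Label its elements g_1 = x_1**2 - 2*x_1 - x_2 - 2, g_2 = x_2**2 - x_1 - 2.

Reduce p = -x_1**2 + x_2**2 + 2*x_1 - x_2 - 1 modulo G:
  leading term x_1**2: subtract (-1)·g_1 from -x_1**2 + x_2**2 + 2*x_1 - x_2 - 1 → x_2**2 - 2*x_2 + 2
  leading term x_2**2: subtract (1)·g_2 from x_2**2 - 2*x_2 + 2 → x_1 - 2*x_2 - 1
  leading term x_1: no divisor's leading term divides it; move x_1 to the remainder.
  leading term x_2: no divisor's leading term divides it; move -2*x_2 to the remainder.
  leading term 1: no divisor's leading term divides it; move -1 to the remainder.
  normal form = x_1 - 2*x_2 - 1.
The normal form is nonzero, so p ∉ I. Since p minus its normal form lies in I, I + (p) = I + (r) where r = x_1 - 2*x_2 - 1; decide whether this ideal is the whole ring.
Run Buchberger on G together with r (pairs among the g_i already reduce to 0 since G is a Gröbner basis):
g_1 = x_1**2 - 2*x_1 - x_2 - 2, LT = x_1**2.
g_2 = x_2**2 - x_1 - 2, LT = x_2**2.
r = x_1 - 2*x_2 - 1, LT = x_1.

S(g_1,r): lcm = x_1**2. S = 2*x_1*x_2 - x_1 - x_2 - 2.
  leading term x_1*x_2: subtract (2*x_2)·r from 2*x_1*x_2 - x_1 - x_2 - 2 → -x_2**2 - x_1 + x_2 - 2
  leading term x_2**2: subtract (-1)·g_2 from -x_2**2 - x_1 + x_2 - 2 → -2*x_1 + x_2 + 1
  leading term x_1: subtract (-2)·r from -2*x_1 + x_2 + 1 → 2*x_2 - 1
  leading term x_2: no divisor's leading term divides it; move 2*x_2 to the remainder.
  leading term 1: no divisor's leading term divides it; move -1 to the remainder.
  remainder 2*x_2 - 1 ≠ 0; add m_4 = 2*x_2 - 1 to the basis.

The other S-polynomials (S(g_1,g_2), S(g_2,r), S(g_1,m_4), S(g_2,m_4), S(r,m_4)) all reduce to 0 modulo the current basis, so we have a Gröbner basis.
Inter-reduce: drop elements whose leading term is divisible by another's, tail-reduce, and make monic.
Reduced Gröbner basis: {x_1 - 2, x_2 + 2}.
The reduced Gröbner basis of I + (p) is {x_1 - 2, x_2 + 2} ≠ {1}, a proper ideal, so the enlarged system stays consistent: p is independent of I, with normal form x_1 - 2*x_2 - 1.

-x_1**2 + x_2**2 + 2*x_1 - x_2 - 1 is independent of I; its normal form modulo I is x_1 - 2*x_2 - 1.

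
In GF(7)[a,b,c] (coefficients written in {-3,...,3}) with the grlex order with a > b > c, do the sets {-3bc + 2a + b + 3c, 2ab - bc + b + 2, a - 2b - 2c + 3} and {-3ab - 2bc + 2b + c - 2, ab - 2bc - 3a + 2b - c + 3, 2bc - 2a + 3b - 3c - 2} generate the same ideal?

No, the ideals differ.

For a fixed monomial order, each ideal has a unique reduced Gröbner basis; comparing bases decides equality.
Buchberger on the first generating set:
f_1 = -3bc + 2a + b + 3c, LT = bc.
f_2 = 2ab - bc + b + 2, LT = ab.
f_3 = a - 2b - 2c + 3, LT = a.

S(f_1,f_2): lcm = abc. S = -3bc^2 - 3a^2 + 2ab - ac + 3bc - c.
  leading term bc^2: subtract (c)·f_1 from -3bc^2 - 3a^2 + 2ab - ac + 3bc - c → -3a^2 + 2ab - 3ac + 2bc - 3c^2 - c
  leading term a^2: subtract (-3a)·f_3 from -3a^2 + 2ab - 3ac + 2bc - 3c^2 - c → 3ab - 2ac + 2bc - 3c^2 + 2a - c
  leading term ab: subtract (-2)·f_2 from 3ab - 2ac + 2bc - 3c^2 + 2a - c → -2ac - 3c^2 + 2a + 2b - c - 3
  leading term ac: subtract (-2c)·f_3 from -2ac - 3c^2 + 2a + 2b - c - 3 → 3bc + 2a + 2b - 2c - 3
  leading term bc: subtract (-1)·f_1 from 3bc + 2a + 2b - 2c - 3 → -3a + 3b + c - 3
  leading term a: subtract (-3)·f_3 from -3a + 3b + c - 3 → -3b + 2c - 1
  leading term b: no divisor's leading term divides it; move -3b to the remainder.
  leading term c: no divisor's leading term divides it; move 2c to the remainder.
  leading term 1: no divisor's leading term divides it; move -1 to the remainder.
  remainder -3b + 2c - 1 ≠ 0; add g_4 = -3b + 2c - 1 to the basis.

S(f_1,g_4): lcm = bc. S = 3c^2 - 3a + 2b + c.
  leading term c^2: no divisor's leading term divides it; move 3c^2 to the remainder.
  leading term a: subtract (-3)·f_3 from -3a + 2b + c → 3b + 2c + 2
  leading term b: subtract (-1)·g_4 from 3b + 2c + 2 → -3c + 1
  leading term c: no divisor's leading term divides it; move -3c to the remainder.
  leading term 1: no divisor's leading term divides it; move 1 to the remainder.
  remainder 3c^2 - 3c + 1 ≠ 0; add g_5 = 3c^2 - 3c + 1 to the basis.

The other S-polynomials (S(f_1,f_3), S(f_2,f_3), S(f_2,g_4), S(f_3,g_4), S(f_1,g_5), S(f_2,g_5), S(f_3,g_5), S(g_4,g_5)) all reduce to 0 modulo the current basis, so we have a Gröbner basis.
Inter-reduce: drop elements whose leading term is divisible by another's, tail-reduce, and make monic.
Reduced Gröbner basis: {c^2 - c - 2, a - c - 1, b - 3c - 2}.

Buchberger on the second generating set:
h_1 = -3ab - 2bc + 2b + c - 2, LT = ab.
h_2 = ab - 2bc - 3a + 2b - c + 3, LT = ab.
h_3 = 2bc - 2a + 3b - 3c - 2, LT = bc.

S(h_1,h_2): lcm = ab. S = -2bc + 3a + 2b + 3c.
  leading term bc: subtract (-1)·h_3 from -2bc + 3a + 2b + 3c → a - 2b - 2
  leading term a: no divisor's leading term divides it; move a to the remainder.
  leading term b: no divisor's leading term divides it; move -2b to the remainder.
  leading term 1: no divisor's leading term divides it; move -2 to the remainder.
  remainder a - 2b - 2 ≠ 0; add k_4 = a - 2b - 2 to the basis.

S(h_1,h_3): lcm = abc. S = 3bc^2 + a^2 + 2ab - 2ac - 3bc + 2c^2 + a + 3c.
  leading term bc^2: subtract (-2c)·h_3 from 3bc^2 + a^2 + 2ab - 2ac - 3bc + 2c^2 + a + 3c → a^2 + 2ab + ac + 3bc + 3c^2 + a - c
  leading term a^2: subtract (a)·k_4 from a^2 + 2ab + ac + 3bc + 3c^2 + a - c → -3ab + ac + 3bc + 3c^2 + 3a - c
  leading term ab: subtract (1)·h_1 from -3ab + ac + 3bc + 3c^2 + 3a - c → ac - 2bc + 3c^2 + 3a - 2b - 2c + 2
  leading term ac: subtract (c)·k_4 from ac - 2bc + 3c^2 + 3a - 2b - 2c + 2 → 3c^2 + 3a - 2b + 2
  leading term c^2: no divisor's leading term divides it; move 3c^2 to the remainder.
  leading term a: subtract (3)·k_4 from 3a - 2b + 2 → -3b + 1
  leading term b: no divisor's leading term divides it; move -3b to the remainder.
  leading term 1: no divisor's leading term divides it; move 1 to the remainder.
  remainder 3c^2 - 3b + 1 ≠ 0; add k_5 = 3c^2 - 3b + 1 to the basis.

S(h_1,k_4): lcm = ab. S = 2b^2 + 3bc - b + 2c + 3.
  leading term b^2: no divisor's leading term divides it; move 2b^2 to the remainder.
  leading term bc: subtract (-2)·h_3 from 3bc - b + 2c + 3 → 3a - 2b + 3c - 1
  leading term a: subtract (3)·k_4 from 3a - 2b + 3c - 1 → -3b + 3c - 2
  leading term b: no divisor's leading term divides it; move -3b to the remainder.
  leading term c: no divisor's leading term divides it; move 3c to the remainder.
  leading term 1: no divisor's leading term divides it; move -2 to the remainder.
  remainder 2b^2 - 3b + 3c - 2 ≠ 0; add k_6 = 2b^2 - 3b + 3c - 2 to the basis.

The other S-polynomials (S(h_2,h_3), S(h_2,k_4), S(h_3,k_4), S(h_1,k_5), S(h_2,k_5), S(h_3,k_5), S(k_4,k_5), S(h_1,k_6), S(h_2,k_6), S(h_3,k_6), S(k_4,k_6), S(k_5,k_6)) all reduce to 0 modulo the current basis, so we have a Gröbner basis.
Inter-reduce: drop elements whose leading term is divisible by another's, tail-reduce, and make monic.
Reduced Gröbner basis: {b^2 + 2b - 2c - 1, bc + 3b + 2c - 3, c^2 - b - 2, a - 2b - 2}.

Since the reduced bases disagree, the two ideals are not the same.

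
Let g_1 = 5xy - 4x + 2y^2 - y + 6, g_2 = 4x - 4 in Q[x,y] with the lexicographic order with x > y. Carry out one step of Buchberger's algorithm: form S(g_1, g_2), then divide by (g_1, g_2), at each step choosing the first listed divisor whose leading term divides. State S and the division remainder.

lcm(LM(g_1), LM(g_2)) = xy.
S = (lcm/LT(g_1))·g_1 − (lcm/LT(g_2))·g_2 = -4/5x + 2/5y^2 + 4/5y + 6/5.
Reduce S modulo (g_1, g_2) in that order:
  leading term x: subtract (-1/5)·g_2 from -4/5x + 2/5y^2 + 4/5y + 6/5 → 2/5y^2 + 4/5y + 2/5
  leading term y^2: no divisor's leading term divides it; move 2/5y^2 to the remainder.
  leading term y: no divisor's leading term divides it; move 4/5y to the remainder.
  leading term 1: no divisor's leading term divides it; move 2/5 to the remainder.
The remainder 2/5y^2 + 4/5y + 2/5 is nonzero, so it would be added as the next basis element.

S(g_1, g_2) = -4/5x + 2/5y^2 + 4/5y + 6/5; remainder on division = 2/5y^2 + 4/5y + 2/5.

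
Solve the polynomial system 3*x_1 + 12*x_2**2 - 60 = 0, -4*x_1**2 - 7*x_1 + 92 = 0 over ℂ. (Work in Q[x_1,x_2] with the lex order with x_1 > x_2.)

Compute a lex Gröbner basis by Buchberger's algorithm.
f_1 = 3*x_1 + 12*x_2**2 - 60, LT = x_1.
f_2 = -4*x_1**2 - 7*x_1 + 92, LT = x_1**2.

S(f_1,f_2): lcm = x_1**2. S = 4*x_1*x_2**2 - 87/4*x_1 + 23.
  leading term x_1*x_2**2: subtract (4/3*x_2**2)·f_1 from 4*x_1*x_2**2 - 87/4*x_1 + 23 → -87/4*x_1 - 16*x_2**4 + 80*x_2**2 + 23
  leading term x_1: subtract (-29/4)·f_1 from -87/4*x_1 - 16*x_2**4 + 80*x_2**2 + 23 → -16*x_2**4 + 167*x_2**2 - 412
  leading term x_2**4: no divisor's leading term divides it; move -16*x_2**4 to the remainder.
  leading term x_2**2: no divisor's leading term divides it; move 167*x_2**2 to the remainder.
  leading term 1: no divisor's leading term divides it; move -412 to the remainder.
  remainder -16*x_2**4 + 167*x_2**2 - 412 ≠ 0; add h_3 = -16*x_2**4 + 167*x_2**2 - 412 to the basis.

The other S-polynomials (S(f_1,h_3), S(f_2,h_3)) all reduce to 0 modulo the current basis, so we have a Gröbner basis.
Inter-reduce: drop elements whose leading term is divisible by another's, tail-reduce, and make monic.
Reduced Gröbner basis: {x_1 + 4*x_2**2 - 20, x_2**4 - 167/16*x_2**2 + 103/4}.

From the last basis element, x_2**4 - 167/16*x_2**2 + 103/4 = 0, so x_2 takes values in {-2, 2, -sqrt(103)/4, sqrt(103)/4}. Each choice, substituted upward through the basis, yields the corresponding point(s) of the solution set.
  x_2 = -2: the earlier basis element becomes x_1 - 4 = 0, giving x_1 = 4 — point (4, -2).
  x_2 = 2: the earlier basis element becomes x_1 - 4 = 0, giving x_1 = 4 — point (4, 2).
  x_2 = -sqrt(103)/4: the earlier basis element becomes x_1 + 23/4 = 0, giving x_1 = -23/4 — point (-23/4, -sqrt(103)/4).
  x_2 = sqrt(103)/4: the earlier basis element becomes x_1 + 23/4 = 0, giving x_1 = -23/4 — point (-23/4, sqrt(103)/4).
Substituting each solution back into the original system confirms all equations vanish.

{(4, -2), (4, 2), (-23/4, -sqrt(103)/4), (-23/4, sqrt(103)/4)}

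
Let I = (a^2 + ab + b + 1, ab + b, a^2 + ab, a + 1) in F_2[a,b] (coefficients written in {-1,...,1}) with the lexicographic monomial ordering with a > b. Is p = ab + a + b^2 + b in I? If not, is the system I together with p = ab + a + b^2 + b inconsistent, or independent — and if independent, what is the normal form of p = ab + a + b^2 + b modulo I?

First compute the reduced Gröbner basis of I by Buchberger's algorithm.
f_1 = a^2 + ab + b + 1, LT = a^2.
f_2 = ab + b, LT = ab.
f_3 = a^2 + ab, LT = a^2.
f_4 = a + 1, LT = a.

S(f_1,f_3): lcm = a^2. S = b + 1.
  leading term b: no divisor's leading term divides it; move b to the remainder.
  leading term 1: no divisor's leading term divides it; move 1 to the remainder.
  remainder b + 1 ≠ 0; add h_5 = b + 1 to the basis.

The other S-polynomials (S(f_1,f_2), S(f_1,f_4), S(f_2,f_3), S(f_2,f_4), S(f_3,f_4), S(f_1,h_5), S(f_2,h_5), S(f_3,h_5), S(f_4,h_5)) all reduce to 0 modulo the current basis, so we have a Gröbner basis.
Inter-reduce: drop elements whose leading term is divisible by another's, tail-reduce, and make monic.
Reduced Gröbner basis: {a + 1, b + 1}.
Label its elements g_1 = a + 1, g_2 = b + 1.

Reduce p = ab + a + b^2 + b modulo G:
  leading term ab: subtract (b)·g_1 from ab + a + b^2 + b → a + b^2
  leading term a: subtract (1)·g_1 from a + b^2 → b^2 + 1
  leading term b^2: subtract (b)·g_2 from b^2 + 1 → b + 1
  leading term b: subtract (1)·g_2 from b + 1 → 0
  normal form = 0.
Since the normal form is 0, p ∈ I.

The remainder on division by a Gröbner basis is unique — it is the normal form.

ab + a + b^2 + b lies in I (it reduces to 0).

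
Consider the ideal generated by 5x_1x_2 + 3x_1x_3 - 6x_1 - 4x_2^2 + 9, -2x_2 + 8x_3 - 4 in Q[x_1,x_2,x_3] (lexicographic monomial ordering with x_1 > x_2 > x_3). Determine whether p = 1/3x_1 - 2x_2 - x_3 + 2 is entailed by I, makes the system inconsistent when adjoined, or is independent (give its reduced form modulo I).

1/3x_1 - 2x_2 - x_3 + 2 is independent of I; its normal form modulo I is 1/3x_1 - 9x_3 + 6.

First compute the reduced Gröbner basis of I by Buchberger's algorithm.
f_1 = 5x_1x_2 + 3x_1x_3 - 6x_1 - 4x_2^2 + 9, LT = x_1x_2.
f_2 = -2x_2 + 8x_3 - 4, LT = x_2.

S(f_1,f_2): lcm = x_1x_2. S = 23/5x_1x_3 - 16/5x_1 - 4/5x_2^2 + 9/5.
  reduce S modulo (f_1, f_2):
  remainder 23/5x_1x_3 - 16/5x_1 - 64/5x_3^2 + 64/5x_3 - 7/5 ≠ 0; add h_3 = 23/5x_1x_3 - 16/5x_1 - 64/5x_3^2 + 64/5x_3 - 7/5 to the basis.

The other S-polynomials (S(f_1,h_3), S(f_2,h_3)) all reduce to 0 modulo the current basis, so we have a Gröbner basis.
Inter-reduce: drop elements whose leading term is divisible by another's, tail-reduce, and make monic.
Reduced Gröbner basis: {x_1x_3 - 16/23x_1 - 64/23x_3^2 + 64/23x_3 - 7/23, x_2 - 4x_3 + 2}.
Label its elements g_1 = x_1x_3 - 16/23x_1 - 64/23x_3^2 + 64/23x_3 - 7/23, g_2 = x_2 - 4x_3 + 2.

Reduce p = 1/3x_1 - 2x_2 - x_3 + 2 modulo G:
  leading term x_1: no divisor's leading term divides it; move 1/3x_1 to the remainder.
  leading term x_2: subtract (-2)·g_2 from -2x_2 - x_3 + 2 → -9x_3 + 6
  leading term x_3: no divisor's leading term divides it; move -9x_3 to the remainder.
  leading term 1: no divisor's leading term divides it; move 6 to the remainder.
  normal form = 1/3x_1 - 9x_3 + 6.
The normal form is nonzero, so p ∉ I. Since p minus its normal form lies in I, I + (p) = I + (r) where r = 1/3x_1 - 9x_3 + 6; decide whether this ideal is the whole ring.
Run Buchberger on G together with r (pairs among the g_i already reduce to 0 since G is a Gröbner basis):
g_1 = x_1x_3 - 16/23x_1 - 64/23x_3^2 + 64/23x_3 - 7/23, LT = x_1x_3.
g_2 = x_2 - 4x_3 + 2, LT = x_2.
r = 1/3x_1 - 9x_3 + 6, LT = x_1.

S(g_1,r): lcm = x_1x_3. S = -16/23x_1 + 557/23x_3^2 - 350/23x_3 - 7/23.
  reduce S modulo (g_1, g_2, r):
  remainder 557/23x_3^2 - 34x_3 + 281/23 ≠ 0; add m_4 = 557/23x_3^2 - 34x_3 + 281/23 to the basis.

The other S-polynomials (S(g_1,g_2), S(g_2,r), S(g_1,m_4), S(g_2,m_4), S(r,m_4)) all reduce to 0 modulo the current basis, so we have a Gröbner basis.
Inter-reduce: drop elements whose leading term is divisible by another's, tail-reduce, and make monic.
Reduced Gröbner basis: {x_1 - 27x_3 + 18, x_2 - 4x_3 + 2, x_3^2 - 782/557x_3 + 281/557}.
The reduced Gröbner basis of I + (p) is {x_1 - 27x_3 + 18, x_2 - 4x_3 + 2, x_3^2 - 782/557x_3 + 281/557} ≠ {1}, a proper ideal, so the enlarged system stays consistent: p is independent of I, with normal form 1/3x_1 - 9x_3 + 6.

Ideal membership is decidable via reduction modulo a Gröbner basis.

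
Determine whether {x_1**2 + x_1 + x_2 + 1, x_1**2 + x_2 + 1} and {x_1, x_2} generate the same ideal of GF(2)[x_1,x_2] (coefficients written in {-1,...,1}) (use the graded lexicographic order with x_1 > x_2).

No, the ideals differ.

Equality of ideals is decidable: compute both reduced Gröbner bases (unique for the ordering) and check whether they agree.
Buchberger on the first generating set:
f_1 = x_1**2 + x_1 + x_2 + 1, LT = x_1**2.
f_2 = x_1**2 + x_2 + 1, LT = x_1**2.

S(f_1,f_2): lcm = x_1**2. S = x_1.
  reduce S modulo (f_1, f_2):
  remainder x_1 ≠ 0; add g_3 = x_1 to the basis.

S(f_1,g_3): lcm = x_1**2. S = x_1 + x_2 + 1.
  reduce S modulo (f_1, f_2, g_3):
  remainder x_2 + 1 ≠ 0; add g_4 = x_2 + 1 to the basis.

The other S-polynomials (S(f_2,g_3), S(f_1,g_4), S(f_2,g_4), S(g_3,g_4)) all reduce to 0 modulo the current basis, so we have a Gröbner basis.
Inter-reduce: drop elements whose leading term is divisible by another's, tail-reduce, and make monic.
Reduced Gröbner basis: {x_1, x_2 + 1}.

Buchberger on the second generating set:
h_1 = x_1, LT = x_1.
h_2 = x_2, LT = x_2.

The S-polynomials (S(h_1,h_2)) all reduce to 0 modulo the current basis, so we have a Gröbner basis.
Inter-reduce: drop elements whose leading term is divisible by another's, tail-reduce, and make monic.
Reduced Gröbner basis: {x_1, x_2}.

The bases are distinct; the ideals are different.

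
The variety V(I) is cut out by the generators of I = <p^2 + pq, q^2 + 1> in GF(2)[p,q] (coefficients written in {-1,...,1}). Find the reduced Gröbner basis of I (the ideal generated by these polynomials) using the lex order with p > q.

G = {p^2 + pq, q^2 + 1}

f_1 = p^2 + pq, LT = p^2.
f_2 = q^2 + 1, LT = q^2.

S(f_1,f_2): leading monomials are coprime, so the S-polynomial reduces to 0 (Buchberger's first criterion).
Every S-polynomial of the final basis reduces to 0, so we have a Gröbner basis.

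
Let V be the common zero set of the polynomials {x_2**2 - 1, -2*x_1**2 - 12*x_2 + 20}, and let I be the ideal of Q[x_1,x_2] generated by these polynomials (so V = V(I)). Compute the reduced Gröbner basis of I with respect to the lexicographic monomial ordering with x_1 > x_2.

G = {x_1**2 + 6*x_2 - 10, x_2**2 - 1}

f_1 = x_2**2 - 1, LT = x_2**2.
f_2 = -2*x_1**2 - 12*x_2 + 20, LT = x_1**2.

The S-polynomials (S(f_1,f_2)) all reduce to 0 modulo the current basis, so we have a Gröbner basis.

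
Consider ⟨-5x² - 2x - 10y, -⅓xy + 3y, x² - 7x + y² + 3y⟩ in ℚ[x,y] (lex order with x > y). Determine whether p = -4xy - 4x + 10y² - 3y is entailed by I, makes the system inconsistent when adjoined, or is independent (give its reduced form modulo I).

-4xy - 4x + 10y² - 3y lies in I (it reduces to 0).

First compute the reduced Gröbner basis of I by Buchberger's algorithm.
f_1 = -5x² - 2x - 10y, LT = x².
f_2 = -⅓xy + 3y, LT = xy.
f_3 = x² - 7x + y² + 3y, LT = x².

S(f_1,f_2): lcm = x²y. S = 47/5xy + 2y².
  leading term xy: subtract (-141/5)·f_2 from 47/5xy + 2y² → 2y² + 423/5y
  leading term y²: no divisor's leading term divides it; move 2y² to the remainder.
  leading term y: no divisor's leading term divides it; move 423/5y to the remainder.
  remainder 2y² + 423/5y ≠ 0; add h_4 = 2y² + 423/5y to the basis.

S(f_1,f_3): lcm = x². S = 37/5x - y² - y.
  leading term x: no divisor's leading term divides it; move 37/5x to the remainder.
  leading term y²: subtract (-½)·h_4 from -y² - y → 413/10y
  leading term y: no divisor's leading term divides it; move 413/10y to the remainder.
  remainder 37/5x + 413/10y ≠ 0; add h_5 = 37/5x + 413/10y to the basis.

S(f_2,f_3): lcm = x²y. S = -2xy - y³ - 3y².
  leading term xy: subtract (6)·f_2 from -2xy - y³ - 3y² → -y³ - 3y² - 18y
  leading term y³: subtract (-½y)·h_4 from -y³ - 3y² - 18y → 393/10y² - 18y
  leading term y²: subtract (393/20)·h_4 from 393/10y² - 18y → -168039/100y
  leading term y: no divisor's leading term divides it; move -168039/100y to the remainder.
  remainder -168039/100y ≠ 0; add h_6 = -168039/100y to the basis.

S(f_1,h_4): leading monomials are coprime, so the S-polynomial reduces to 0 (Buchberger's first criterion).
S(f_2,h_4): lcm = xy². S = -423/10xy - 9y².
  leading term xy: subtract (1269/10)·f_2 from -423/10xy - 9y² → -9y² - 3807/10y
  leading term y²: subtract (-9/2)·h_4 from -9y² - 3807/10y → 0
  remainder 0.

S(f_3,h_4): leading monomials are coprime, so the S-polynomial reduces to 0 (Buchberger's first criterion).
S(f_1,h_5): lcm = x². S = -413/74xy + ⅖x + 2y.
  leading term xy: subtract (1239/74)·f_2 from -413/74xy + ⅖x + 2y → ⅖x - 3569/74y
  leading term x: subtract (2/37)·h_5 from ⅖x - 3569/74y → -18671/370y
  leading term y: subtract (10/333)·h_6 from -18671/370y → 0
  remainder 0.

S(f_2,h_5): lcm = xy. S = -413/74y² - 9y.
  leading term y²: subtract (-413/148)·h_4 from -413/74y² - 9y → 168039/740y
  leading term y: subtract (-5/37)·h_6 from 168039/740y → 0
  remainder 0.

S(f_3,h_5): lcm = x². S = -413/74xy - 7x + y² + 3y.
  leading term xy: subtract (1239/74)·f_2 from -413/74xy - 7x + y² + 3y → -7x + y² - 3495/74y
  leading term x: subtract (-35/37)·h_5 from -7x + y² - 3495/74y → y² - 302/37y
  leading term y²: subtract (½)·h_4 from y² - 302/37y → -18671/370y
  leading term y: subtract (10/333)·h_6 from -18671/370y → 0
  remainder 0.

S(h_4,h_5): leading monomials are coprime, so the S-polynomial reduces to 0 (Buchberger's first criterion).
S(f_1,h_6): leading monomials are coprime, so the S-polynomial reduces to 0 (Buchberger's first criterion).
S(f_2,h_6): lcm = xy. S = -9y.
  leading term y: subtract (100/18671)·h_6 from -9y → 0
  remainder 0.

S(f_3,h_6): leading monomials are coprime, so the S-polynomial reduces to 0 (Buchberger's first criterion).
S(h_4,h_6): lcm = y². S = 423/10y.
  leading term y: subtract (-470/18671)·h_6 from 423/10y → 0
  remainder 0.

S(h_5,h_6): leading monomials are coprime, so the S-polynomial reduces to 0 (Buchberger's first criterion).
Every S-polynomial of the final basis reduces to 0, so we have a Gröbner basis.
Inter-reduce: drop elements whose leading term is divisible by another's, tail-reduce, and make monic.
Reduced Gröbner basis: {x, y}.
Label its elements g_1 = x, g_2 = y.

Reduce p = -4xy - 4x + 10y² - 3y modulo G:
  leading term xy: subtract (-4y)·g_1 from -4xy - 4x + 10y² - 3y → -4x + 10y² - 3y
  leading term x: subtract (-4)·g_1 from -4x + 10y² - 3y → 10y² - 3y
  leading term y²: subtract (10y)·g_2 from 10y² - 3y → -3y
  leading term y: subtract (-3)·g_2 from -3y → 0
  normal form = 0.
Since the normal form is 0, p ∈ I.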